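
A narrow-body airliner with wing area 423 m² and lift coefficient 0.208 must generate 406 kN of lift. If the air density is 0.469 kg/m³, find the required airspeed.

v = 140 m/s

L = ½ρv²S·CL ⇒ v = √(2L/(ρ·S·CL))
v = √(2 × 4.06×10^5 / (0.469 × 423 × 0.208)) = √19680 = 140 m/s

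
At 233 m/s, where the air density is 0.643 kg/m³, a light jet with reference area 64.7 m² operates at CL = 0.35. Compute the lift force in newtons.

L = 3.95×10^5 N

L = ½ρv²S·CL = ½ × 0.643 × 233² × 64.7 × 0.35 = 3.95×10^5 N ≈ 395 kN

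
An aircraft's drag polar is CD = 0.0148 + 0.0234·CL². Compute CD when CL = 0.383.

CD = 0.0148 + 0.0234 × 0.383² = 0.0148 + 0.003433 = 0.0182

CD = 0.0182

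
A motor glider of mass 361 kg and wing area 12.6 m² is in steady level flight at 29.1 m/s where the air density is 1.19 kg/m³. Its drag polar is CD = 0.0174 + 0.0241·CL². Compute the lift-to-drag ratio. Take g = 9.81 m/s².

L/D = 22.4

Level flight ⇒ L = W = m·g = 361 × 9.81 = 3541.4 N.
Dynamic pressure q = 0.5 × 1.19 × 29.1² = 503.9 Pa.
Required CL = L/(qS) = 3541.4/(503.9·12.6) = 0.5578.
CD = 0.0174 + 0.0241 × 0.5578² = 0.0249.
L/D = CL/CD = 0.5578 / 0.0249 = 22.4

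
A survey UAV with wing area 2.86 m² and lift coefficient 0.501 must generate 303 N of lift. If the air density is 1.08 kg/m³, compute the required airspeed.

v = 19.8 m/s

L = ½ρv²S·CL ⇒ v = √(2L/(ρ·S·CL))
v = √(2 × 303 / (1.08 × 2.86 × 0.501)) = √391.6 = 19.8 m/s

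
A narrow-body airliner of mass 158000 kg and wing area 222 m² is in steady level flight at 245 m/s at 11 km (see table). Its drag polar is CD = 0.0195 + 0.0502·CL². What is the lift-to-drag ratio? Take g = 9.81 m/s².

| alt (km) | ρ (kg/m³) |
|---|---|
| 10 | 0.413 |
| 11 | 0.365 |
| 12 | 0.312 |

L/D = 16

At 11 km, from the table: ρ = 0.365 kg/m³.
Weight W = mg = 158000 × 9.81 = 1.55×10^6 N; in level flight L = W.
Dynamic pressure q = 0.5 × 0.365 × 245² = 10950 Pa.
CL = W/(q·S) = 1.55×10^6 / (10950 × 222) = 0.6374.
CD = 0.0195 + 0.0502 × 0.6374² = 0.03989.
L/D = CL/CD = 0.6374 / 0.03989 = 16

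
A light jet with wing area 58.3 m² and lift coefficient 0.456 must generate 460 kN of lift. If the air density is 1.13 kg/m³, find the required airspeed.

L = ½ρv²S·CL ⇒ v = √(2L/(ρ·S·CL))
v = √(2 × 4.6×10^5 / (1.13 × 58.3 × 0.456)) = √30620 = 175 m/s

v = 175 m/s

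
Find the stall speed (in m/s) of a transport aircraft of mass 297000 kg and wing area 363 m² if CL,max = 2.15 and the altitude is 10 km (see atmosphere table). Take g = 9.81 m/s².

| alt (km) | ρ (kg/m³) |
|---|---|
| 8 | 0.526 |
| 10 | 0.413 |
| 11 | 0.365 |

V_stall = 134 m/s

At 10 km, from the table: ρ = 0.413 kg/m³.
At stall, lift equals weight: L = W = m·g = 297000 × 9.81 = 2.914×10^6 N.
From L = ½ρV²S·CL,max = W: V_stall = √(2W/(ρSCL,max)) = √(2·2.914×10^6/(0.413·363·2.15))
V_stall = √18080 = 134 m/s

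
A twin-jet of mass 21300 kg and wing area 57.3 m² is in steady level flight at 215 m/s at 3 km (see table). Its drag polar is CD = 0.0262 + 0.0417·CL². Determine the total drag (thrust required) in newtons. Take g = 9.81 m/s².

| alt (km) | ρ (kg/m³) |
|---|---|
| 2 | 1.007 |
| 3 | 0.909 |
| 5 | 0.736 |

D = 33100 N

At 3 km, from the table: ρ = 0.909 kg/m³.
Level flight ⇒ L = W = m·g = 21300 × 9.81 = 2.0895×10^5 N.
q = ½ρv² = ½ × 0.909 × 215² = 21010 Pa.
Required CL = L/(qS) = 2.0895×10^5/(21010·57.3) = 0.1736.
CD = 0.0262 + 0.0417 × 0.1736² = 0.02746.
D = q·S·CD = 21010 × 57.3 × 0.02746 = 33050 N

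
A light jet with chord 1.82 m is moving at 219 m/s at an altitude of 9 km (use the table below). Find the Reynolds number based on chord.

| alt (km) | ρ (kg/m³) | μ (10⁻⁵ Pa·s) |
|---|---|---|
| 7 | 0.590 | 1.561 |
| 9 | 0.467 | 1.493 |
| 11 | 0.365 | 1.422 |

Re = 1.25×10^7

At 9 km, from the table: ρ = 0.467 kg/m³, μ = 1.493×10⁻⁵ Pa·s.
Re = ρ·v·c/μ = 0.467 × 219 × 1.82 / (1.493×10⁻⁵) = 1.25×10^7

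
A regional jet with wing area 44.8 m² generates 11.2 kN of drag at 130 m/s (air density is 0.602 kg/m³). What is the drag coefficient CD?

CD = 0.0491

From D = ½ρv²S·CD, rearranging gives CD = 2D/(ρv²S).
CD = 2 × 11200 / (0.602 × 130² × 44.8) = 0.0491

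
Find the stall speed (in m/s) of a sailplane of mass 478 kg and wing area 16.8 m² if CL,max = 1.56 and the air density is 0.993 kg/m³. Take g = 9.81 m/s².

V_stall = 19 m/s

Weight W = mg = 478 × 9.81 = 4689 N.
V_stall = √(2W/(ρ·S·CL,max)) = √(2 × 4689 / (0.993 × 16.8 × 1.56))
V_stall = √360.4 = 19 m/s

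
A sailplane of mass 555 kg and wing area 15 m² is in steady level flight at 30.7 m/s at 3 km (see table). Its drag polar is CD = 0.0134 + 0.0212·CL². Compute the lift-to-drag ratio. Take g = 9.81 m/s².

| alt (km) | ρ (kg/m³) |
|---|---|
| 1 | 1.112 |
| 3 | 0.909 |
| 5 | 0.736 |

At 3 km, from the table: ρ = 0.909 kg/m³.
Level flight ⇒ L = W = m·g = 555 × 9.81 = 5444.6 N.
Dynamic pressure q = 0.5 × 0.909 × 30.7² = 428.4 Pa.
CL = 2W/(ρv²S) = 2×5444.6/(0.909×30.7²×15) = 0.8473.
CD = 0.0134 + 0.0212 × 0.8473² = 0.02862.
L/D = CL/CD = 0.8473 / 0.02862 = 29.6

L/D = 29.6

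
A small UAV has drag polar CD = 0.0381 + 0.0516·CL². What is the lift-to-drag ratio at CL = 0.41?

CD = 0.0381 + 0.0516 × 0.41² = 0.04677
L/D = CL/CD = 0.41 / 0.04677 = 8.77

L/D = 8.77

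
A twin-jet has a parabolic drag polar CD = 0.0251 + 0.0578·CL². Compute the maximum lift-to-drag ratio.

For CD = CD0 + K·CL², (L/D)max occurs at CL* = √(CD0/K) and equals 1/(2√(K·CD0)).
(L/D)max = 1/(2√(0.0578 × 0.0251)) = 1/(2 × 0.03809) = 13.1

(L/D)max = 13.1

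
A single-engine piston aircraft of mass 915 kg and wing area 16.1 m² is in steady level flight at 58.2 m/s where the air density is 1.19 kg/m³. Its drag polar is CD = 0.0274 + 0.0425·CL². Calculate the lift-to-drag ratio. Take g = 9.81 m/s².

Weight W = mg = 915 × 9.81 = 8976.1 N; in level flight L = W.
Dynamic pressure q = 0.5 × 1.19 × 58.2² = 2015 Pa.
CL = W/(q·S) = 8976.1 / (2015 × 16.1) = 0.2766.
CD = 0.0274 + 0.0425 × 0.2766² = 0.03065.
L/D = CL/CD = 0.2766 / 0.03065 = 9.02

L/D = 9.02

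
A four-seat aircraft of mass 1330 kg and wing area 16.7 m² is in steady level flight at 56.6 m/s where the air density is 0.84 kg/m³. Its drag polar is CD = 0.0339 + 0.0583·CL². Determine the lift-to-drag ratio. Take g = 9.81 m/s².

L/D = 10.8

Weight W = mg = 1330 × 9.81 = 13047 N; in level flight L = W.
Dynamic pressure q = 0.5 × 0.84 × 56.6² = 1345 Pa.
CL = W/(q·S) = 13047 / (1345 × 16.7) = 0.5807.
CD = 0.0339 + 0.0583 × 0.5807² = 0.05356.
L/D = CL/CD = 0.5807 / 0.05356 = 10.8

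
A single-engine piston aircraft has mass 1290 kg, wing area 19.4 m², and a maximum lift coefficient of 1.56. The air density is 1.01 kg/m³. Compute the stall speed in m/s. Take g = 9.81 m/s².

V_stall = 28.8 m/s

Weight W = mg = 1290 × 9.81 = 12650 N.
V_stall = √(2W/(ρ·S·CL,max)) = √(2 × 12650 / (1.01 × 19.4 × 1.56))
V_stall = √828 = 28.8 m/s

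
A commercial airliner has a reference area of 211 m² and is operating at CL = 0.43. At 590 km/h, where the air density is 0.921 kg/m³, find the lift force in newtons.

Convert speed: v = 590 km/h ÷ 3.6 = 163.9 m/s.
Dynamic pressure q = ½ρv² = ½ × 0.921 × 163.9² = 12370 Pa.
L = q·S·CL = 12370 × 211 × 0.43 = 1.12×10^6 N ≈ 1120 kN

L = 1.12×10^6 N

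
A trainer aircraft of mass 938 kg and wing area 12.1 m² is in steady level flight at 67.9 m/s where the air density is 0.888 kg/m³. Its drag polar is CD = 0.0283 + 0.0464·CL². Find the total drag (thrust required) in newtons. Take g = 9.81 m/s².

Level flight ⇒ L = W = m·g = 938 × 9.81 = 9201.8 N.
q = ½ρv² = ½ × 0.888 × 67.9² = 2047 Pa.
Required CL = L/(qS) = 9201.8/(2047·12.1) = 0.3715.
CD = 0.0283 + 0.0464 × 0.3715² = 0.0347.
D = q·S·CD = 2047 × 12.1 × 0.0347 = 859.6 N

D = 860 N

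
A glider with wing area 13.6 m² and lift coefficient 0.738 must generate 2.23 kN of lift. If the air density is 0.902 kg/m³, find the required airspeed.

L = ½ρv²S·CL ⇒ v = √(2L/(ρ·S·CL))
v = √(2 × 2230 / (0.902 × 13.6 × 0.738)) = √492.6 = 22.2 m/s

v = 22.2 m/s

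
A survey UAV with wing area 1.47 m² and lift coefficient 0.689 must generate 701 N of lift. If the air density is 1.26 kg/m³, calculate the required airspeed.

v = 33.1 m/s

L = ½ρv²S·CL ⇒ v = √(2L/(ρ·S·CL))
v = √(2 × 701 / (1.26 × 1.47 × 0.689)) = √1099 = 33.1 m/s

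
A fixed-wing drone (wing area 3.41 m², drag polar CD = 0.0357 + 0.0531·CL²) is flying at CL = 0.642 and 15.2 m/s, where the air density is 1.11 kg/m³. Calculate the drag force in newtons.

D = 25.2 N

CD = 0.0357 + 0.0531 × 0.642² = 0.05759
D = ½ρv²S·CD = ½ × 1.11 × 15.2² × 3.41 × 0.05759 = 25.2 N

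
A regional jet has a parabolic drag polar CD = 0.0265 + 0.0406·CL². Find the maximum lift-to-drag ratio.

(L/D)max = 15.2

For CD = CD0 + K·CL², (L/D)max occurs at CL* = √(CD0/K) and equals 1/(2√(K·CD0)).
(L/D)max = 1/(2√(0.0406 × 0.0265)) = 1/(2 × 0.0328) = 15.2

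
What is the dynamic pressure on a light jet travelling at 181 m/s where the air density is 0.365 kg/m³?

q = 5980 Pa

q = ½ρv² = ½ × 0.365 × 181² = 5980 Pa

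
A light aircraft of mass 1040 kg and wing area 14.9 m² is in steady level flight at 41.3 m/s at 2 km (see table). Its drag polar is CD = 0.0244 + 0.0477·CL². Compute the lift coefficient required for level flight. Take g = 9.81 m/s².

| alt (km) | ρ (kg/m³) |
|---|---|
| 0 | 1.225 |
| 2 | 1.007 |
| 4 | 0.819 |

CL = 0.797

At 2 km, from the table: ρ = 1.007 kg/m³.
Level flight ⇒ L = W = m·g = 1040 × 9.81 = 10202 N.
q = ½ρv² = ½ × 1.007 × 41.3² = 858.8 Pa.
Required CL = L/(qS) = 10202/(858.8·14.9) = 0.7973.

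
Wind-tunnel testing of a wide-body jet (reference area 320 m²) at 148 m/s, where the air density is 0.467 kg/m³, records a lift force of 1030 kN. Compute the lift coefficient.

From L = ½ρv²S·CL, rearranging gives CL = 2L/(ρv²S).
CL = 2 × 1.03×10^6 / (0.467 × 148² × 320) = 0.629

CL = 0.629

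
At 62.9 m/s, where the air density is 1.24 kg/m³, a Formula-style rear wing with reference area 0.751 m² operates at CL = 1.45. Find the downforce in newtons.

Dynamic pressure q = ½ρv² = ½ × 1.24 × 62.9² = 2453 Pa.
L = q·S·CL = 2453 × 0.751 × 1.45 = 2670 N

L = 2670 N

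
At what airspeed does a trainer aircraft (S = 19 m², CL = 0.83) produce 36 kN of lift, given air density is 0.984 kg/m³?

v = 68.1 m/s

L = ½ρv²S·CL ⇒ v = √(2L/(ρ·S·CL))
v = √(2 × 36000 / (0.984 × 19 × 0.83)) = √4640 = 68.1 m/s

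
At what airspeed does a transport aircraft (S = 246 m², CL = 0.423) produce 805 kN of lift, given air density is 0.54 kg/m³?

v = 169 m/s

L = ½ρv²S·CL ⇒ v = √(2L/(ρ·S·CL))
v = √(2 × 8.05×10^5 / (0.54 × 246 × 0.423)) = √28650 = 169 m/s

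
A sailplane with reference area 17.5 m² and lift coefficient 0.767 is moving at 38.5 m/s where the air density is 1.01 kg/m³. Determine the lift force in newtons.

L = 10000 N

Dynamic pressure q = ½ρv² = ½ × 1.01 × 38.5² = 748.5 Pa.
L = q·S·CL = 748.5 × 17.5 × 0.767 = 10000 N ≈ 10 kN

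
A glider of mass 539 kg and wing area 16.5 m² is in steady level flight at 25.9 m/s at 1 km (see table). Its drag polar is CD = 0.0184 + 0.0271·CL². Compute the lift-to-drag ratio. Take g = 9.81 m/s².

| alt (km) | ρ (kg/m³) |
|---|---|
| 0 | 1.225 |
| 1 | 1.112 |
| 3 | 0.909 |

At 1 km, from the table: ρ = 1.112 kg/m³.
Weight W = mg = 539 × 9.81 = 5287.6 N; in level flight L = W.
q = ½ρv² = ½ × 1.112 × 25.9² = 373 Pa.
Required CL = L/(qS) = 5287.6/(373·16.5) = 0.8592.
CD = 0.0184 + 0.0271 × 0.8592² = 0.03841.
L/D = CL/CD = 0.8592 / 0.03841 = 22.4

L/D = 22.4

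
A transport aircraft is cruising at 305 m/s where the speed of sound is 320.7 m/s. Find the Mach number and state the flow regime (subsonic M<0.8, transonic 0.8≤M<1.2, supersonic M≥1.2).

M = v/a = 305 / 320.7 = 0.951
M = 0.951 → transonic.

M = 0.951 (transonic)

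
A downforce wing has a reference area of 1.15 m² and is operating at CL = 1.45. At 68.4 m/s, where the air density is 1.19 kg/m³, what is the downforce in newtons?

L = ½ρv²S·CL = ½ × 1.19 × 68.4² × 1.15 × 1.45 = 4640 N

L = 4640 N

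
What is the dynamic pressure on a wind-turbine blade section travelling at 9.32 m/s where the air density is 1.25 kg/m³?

q = ½ρv² = ½ × 1.25 × 9.32² = 54.3 Pa

q = 54.3 Pa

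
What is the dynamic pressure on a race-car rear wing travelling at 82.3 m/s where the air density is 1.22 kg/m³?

q = 4130 Pa

q = ½ρv² = ½ × 1.22 × 82.3² = 4130 Pa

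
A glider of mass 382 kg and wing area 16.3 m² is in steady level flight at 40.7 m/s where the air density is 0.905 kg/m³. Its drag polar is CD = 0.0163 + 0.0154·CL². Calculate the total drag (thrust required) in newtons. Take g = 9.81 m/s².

In steady level flight, lift balances weight: W = mg = 382 × 9.81 = 3747.4 N.
Dynamic pressure q = 0.5 × 0.905 × 40.7² = 749.6 Pa.
CL = W/(q·S) = 3747.4 / (749.6 × 16.3) = 0.3067.
CD = 0.0163 + 0.0154 × 0.3067² = 0.01775.
D = q·S·CD = 749.6 × 16.3 × 0.01775 = 216.9 N

D = 217 N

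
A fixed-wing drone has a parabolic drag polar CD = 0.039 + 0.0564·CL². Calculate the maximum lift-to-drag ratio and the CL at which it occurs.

For CD = CD0 + K·CL², (L/D)max occurs at CL* = √(CD0/K) and equals 1/(2√(K·CD0)).
(L/D)max = 1/(2√(0.0564 × 0.039)) = 1/(2 × 0.0469) = 10.7
CL* = √(0.039/0.0564) = 0.832

(L/D)max = 10.7, at CL = 0.832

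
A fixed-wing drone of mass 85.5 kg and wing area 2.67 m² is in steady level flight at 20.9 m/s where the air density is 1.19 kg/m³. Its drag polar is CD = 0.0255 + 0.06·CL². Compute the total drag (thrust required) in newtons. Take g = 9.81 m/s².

Weight W = mg = 85.5 × 9.81 = 838.75 N; in level flight L = W.
q = ½ρv² = ½ × 1.19 × 20.9² = 259.9 Pa.
CL = W/(q·S) = 838.75 / (259.9 × 2.67) = 1.209.
CD = 0.0255 + 0.06 × 1.209² = 0.1132.
D = q·S·CD = 259.9 × 2.67 × 0.1132 = 78.52 N

D = 78.5 N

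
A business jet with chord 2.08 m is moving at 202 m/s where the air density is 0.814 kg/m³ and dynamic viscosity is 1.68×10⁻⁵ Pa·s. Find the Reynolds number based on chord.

Re = 2.04×10^7

Re = ρ·v·c/μ = 0.814 × 202 × 2.08 / (1.68×10⁻⁵) = 2.04×10^7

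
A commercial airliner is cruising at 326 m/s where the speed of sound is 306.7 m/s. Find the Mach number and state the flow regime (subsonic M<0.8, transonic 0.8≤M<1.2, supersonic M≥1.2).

M = v/a = 326 / 306.7 = 1.06
M = 1.06 → transonic.

M = 1.06 (transonic)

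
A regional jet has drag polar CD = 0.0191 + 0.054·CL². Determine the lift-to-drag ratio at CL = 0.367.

L/D = 13.9

CD = 0.0191 + 0.054 × 0.367² = 0.02637
L/D = CL/CD = 0.367 / 0.02637 = 13.9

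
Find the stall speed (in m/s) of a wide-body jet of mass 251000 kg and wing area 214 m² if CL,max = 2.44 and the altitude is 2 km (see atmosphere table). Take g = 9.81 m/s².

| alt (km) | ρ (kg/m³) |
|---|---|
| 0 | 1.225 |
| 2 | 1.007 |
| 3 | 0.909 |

At 2 km, from the table: ρ = 1.007 kg/m³.
Weight W = mg = 251000 × 9.81 = 2.462×10^6 N.
V_stall = √(2W/(ρ·S·CL,max)) = √(2 × 2.462×10^6 / (1.007 × 214 × 2.44))
V_stall = √9366 = 96.8 m/s

V_stall = 96.8 m/s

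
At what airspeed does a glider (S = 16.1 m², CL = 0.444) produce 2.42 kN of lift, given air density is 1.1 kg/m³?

L = ½ρv²S·CL ⇒ v = √(2L/(ρ·S·CL))
v = √(2 × 2420 / (1.1 × 16.1 × 0.444)) = √615.5 = 24.8 m/s

v = 24.8 m/s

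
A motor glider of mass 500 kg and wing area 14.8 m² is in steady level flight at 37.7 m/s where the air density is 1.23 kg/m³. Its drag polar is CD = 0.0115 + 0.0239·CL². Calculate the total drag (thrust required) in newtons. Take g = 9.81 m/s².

Level flight ⇒ L = W = m·g = 500 × 9.81 = 4905 N.
q = ½ρv² = ½ × 1.23 × 37.7² = 874.1 Pa.
CL = W/(q·S) = 4905 / (874.1 × 14.8) = 0.3792.
CD = 0.0115 + 0.0239 × 0.3792² = 0.01494.
D = q·S·CD = 874.1 × 14.8 × 0.01494 = 193.2 N

D = 193 N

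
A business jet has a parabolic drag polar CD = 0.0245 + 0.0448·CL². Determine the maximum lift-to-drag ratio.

(L/D)max = 15.1

For CD = CD0 + K·CL², (L/D)max occurs at CL* = √(CD0/K) and equals 1/(2√(K·CD0)).
(L/D)max = 1/(2√(0.0448 × 0.0245)) = 1/(2 × 0.03313) = 15.1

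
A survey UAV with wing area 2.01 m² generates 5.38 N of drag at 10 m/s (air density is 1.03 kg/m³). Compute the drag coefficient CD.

From D = ½ρv²S·CD, rearranging gives CD = 2D/(ρv²S).
CD = 2 × 5.38 / (1.03 × 10² × 2.01) = 0.052

CD = 0.052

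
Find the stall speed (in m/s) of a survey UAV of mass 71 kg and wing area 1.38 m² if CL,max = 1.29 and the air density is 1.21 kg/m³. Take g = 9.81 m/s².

At stall, lift equals weight: L = W = m·g = 71 × 9.81 = 696.5 N.
From L = ½ρV²S·CL,max = W: V_stall = √(2W/(ρSCL,max)) = √(2·696.5/(1.21·1.38·1.29))
V_stall = √646.7 = 25.4 m/s

V_stall = 25.4 m/s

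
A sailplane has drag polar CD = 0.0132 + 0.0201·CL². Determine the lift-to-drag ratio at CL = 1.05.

L/D = 29.7

CD = 0.0132 + 0.0201 × 1.05² = 0.03536
L/D = CL/CD = 1.05 / 0.03536 = 29.7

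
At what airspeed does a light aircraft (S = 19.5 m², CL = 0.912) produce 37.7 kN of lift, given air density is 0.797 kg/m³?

L = ½ρv²S·CL ⇒ v = √(2L/(ρ·S·CL))
v = √(2 × 37700 / (0.797 × 19.5 × 0.912)) = √5320 = 72.9 m/s

v = 72.9 m/s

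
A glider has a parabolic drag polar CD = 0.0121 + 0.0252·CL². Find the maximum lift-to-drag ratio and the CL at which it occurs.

(L/D)max = 28.6, at CL = 0.693

For CD = CD0 + K·CL², (L/D)max occurs at CL* = √(CD0/K) and equals 1/(2√(K·CD0)).
(L/D)max = 1/(2√(0.0252 × 0.0121)) = 1/(2 × 0.01746) = 28.6
CL* = √(0.0121/0.0252) = 0.693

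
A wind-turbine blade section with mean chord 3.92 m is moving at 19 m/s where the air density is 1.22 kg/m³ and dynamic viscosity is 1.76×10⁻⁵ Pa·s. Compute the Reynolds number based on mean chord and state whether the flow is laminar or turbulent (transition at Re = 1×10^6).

Re = ρ·v·c/μ = 1.22 × 19 × 3.92 / (1.76×10⁻⁵) = 5.16×10^6
Since 5.16×10^6 > 1×10^6, the flow is turbulent.

Re = 5.16×10^6 (turbulent)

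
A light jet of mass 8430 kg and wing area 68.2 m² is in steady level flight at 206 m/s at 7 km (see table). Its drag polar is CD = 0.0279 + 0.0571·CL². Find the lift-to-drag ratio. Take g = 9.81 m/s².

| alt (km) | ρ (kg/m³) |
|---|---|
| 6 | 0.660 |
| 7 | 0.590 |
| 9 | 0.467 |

At 7 km, from the table: ρ = 0.590 kg/m³.
Level flight ⇒ L = W = m·g = 8430 × 9.81 = 82698 N.
Dynamic pressure q = 0.5 × 0.59 × 206² = 12520 Pa.
Required CL = L/(qS) = 82698/(12520·68.2) = 0.09686.
CD = 0.0279 + 0.0571 × 0.09686² = 0.02844.
L/D = CL/CD = 0.09686 / 0.02844 = 3.41

L/D = 3.41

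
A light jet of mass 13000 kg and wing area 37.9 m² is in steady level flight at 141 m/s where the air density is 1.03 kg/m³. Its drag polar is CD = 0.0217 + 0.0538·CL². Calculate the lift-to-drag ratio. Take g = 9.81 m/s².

L/D = 11.9

Weight W = mg = 13000 × 9.81 = 1.2753×10^5 N; in level flight L = W.
Dynamic pressure q = 0.5 × 1.03 × 141² = 10240 Pa.
CL = W/(q·S) = 1.2753×10^5 / (10240 × 37.9) = 0.3286.
CD = 0.0217 + 0.0538 × 0.3286² = 0.02751.
L/D = CL/CD = 0.3286 / 0.02751 = 11.9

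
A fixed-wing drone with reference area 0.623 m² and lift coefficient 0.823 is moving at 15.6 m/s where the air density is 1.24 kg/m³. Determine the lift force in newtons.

L = 77.4 N

L = ½ρv²S·CL = ½ × 1.24 × 15.6² × 0.623 × 0.823 = 77.4 N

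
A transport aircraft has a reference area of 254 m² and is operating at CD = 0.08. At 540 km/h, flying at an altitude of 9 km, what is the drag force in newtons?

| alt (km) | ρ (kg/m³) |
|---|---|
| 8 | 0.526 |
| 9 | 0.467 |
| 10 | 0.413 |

At 9 km, from the table: ρ = 0.467 kg/m³.
Convert speed: v = 540 km/h ÷ 3.6 = 150 m/s.
Dynamic pressure q = ½ρv² = ½ × 0.467 × 150² = 5254 Pa.
D = q·S·CD = 5254 × 254 × 0.08 = 1.07×10^5 N ≈ 107 kN

D = 1.07×10^5 N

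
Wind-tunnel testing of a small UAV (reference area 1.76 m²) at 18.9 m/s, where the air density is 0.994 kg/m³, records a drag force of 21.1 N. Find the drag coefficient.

CD = 0.0675

From D = ½ρv²S·CD, rearranging gives CD = 2D/(ρv²S).
CD = 2 × 21.1 / (0.994 × 18.9² × 1.76) = 0.0675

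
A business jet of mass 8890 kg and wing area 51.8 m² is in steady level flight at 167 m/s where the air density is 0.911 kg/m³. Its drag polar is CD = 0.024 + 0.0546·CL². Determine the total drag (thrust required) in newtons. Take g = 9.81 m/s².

D = 16400 N

Level flight ⇒ L = W = m·g = 8890 × 9.81 = 87211 N.
q = ½ρv² = ½ × 0.911 × 167² = 12700 Pa.
Required CL = L/(qS) = 87211/(12700·51.8) = 0.1325.
CD = 0.024 + 0.0546 × 0.1325² = 0.02496.
D = q·S·CD = 12700 × 51.8 × 0.02496 = 16420 N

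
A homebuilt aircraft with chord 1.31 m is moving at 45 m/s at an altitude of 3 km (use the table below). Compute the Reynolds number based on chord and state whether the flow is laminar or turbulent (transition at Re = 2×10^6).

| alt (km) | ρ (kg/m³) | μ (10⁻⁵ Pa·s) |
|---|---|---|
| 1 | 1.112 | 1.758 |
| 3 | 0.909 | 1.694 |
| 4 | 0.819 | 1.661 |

At 3 km, from the table: ρ = 0.909 kg/m³, μ = 1.694×10⁻⁵ Pa·s.
Re = ρ·v·c/μ = 0.909 × 45 × 1.31 / (1.694×10⁻⁵) = 3.16×10^6
Since 3.16×10^6 > 2×10^6, the flow is turbulent.

Re = 3.16×10^6 (turbulent)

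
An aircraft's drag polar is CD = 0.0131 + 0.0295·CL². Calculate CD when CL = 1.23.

CD = 0.0131 + 0.0295 × 1.23² = 0.0131 + 0.04463 = 0.0577

CD = 0.0577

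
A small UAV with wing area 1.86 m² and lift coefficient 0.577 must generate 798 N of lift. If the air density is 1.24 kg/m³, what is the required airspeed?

v = 34.6 m/s

L = ½ρv²S·CL ⇒ v = √(2L/(ρ·S·CL))
v = √(2 × 798 / (1.24 × 1.86 × 0.577)) = √1199 = 34.6 m/s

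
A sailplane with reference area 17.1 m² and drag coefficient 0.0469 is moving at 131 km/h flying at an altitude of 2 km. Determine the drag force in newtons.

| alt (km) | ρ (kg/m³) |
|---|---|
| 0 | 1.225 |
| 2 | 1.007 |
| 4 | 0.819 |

D = 535 N

At 2 km, from the table: ρ = 1.007 kg/m³.
Convert speed: v = 131 km/h ÷ 3.6 = 36.39 m/s.
D = ½ρv²S·CD = ½ × 1.007 × 36.39² × 17.1 × 0.0469 = 535 N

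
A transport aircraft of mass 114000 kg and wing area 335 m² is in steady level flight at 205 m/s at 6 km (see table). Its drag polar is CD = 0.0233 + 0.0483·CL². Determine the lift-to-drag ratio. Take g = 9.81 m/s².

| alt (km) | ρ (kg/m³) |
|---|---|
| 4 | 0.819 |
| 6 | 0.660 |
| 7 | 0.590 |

L/D = 9.22

At 6 km, from the table: ρ = 0.660 kg/m³.
Level flight ⇒ L = W = m·g = 114000 × 9.81 = 1.1183×10^6 N.
q = ½ρv² = ½ × 0.66 × 205² = 13870 Pa.
CL = 2W/(ρv²S) = 2×1.1183×10^6/(0.66×205²×335) = 0.2407.
CD = 0.0233 + 0.0483 × 0.2407² = 0.0261.
L/D = CL/CD = 0.2407 / 0.0261 = 9.22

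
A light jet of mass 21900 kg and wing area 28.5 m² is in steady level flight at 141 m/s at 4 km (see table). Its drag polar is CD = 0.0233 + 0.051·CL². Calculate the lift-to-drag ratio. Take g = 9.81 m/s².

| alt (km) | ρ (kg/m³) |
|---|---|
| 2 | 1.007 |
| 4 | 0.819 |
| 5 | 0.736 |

At 4 km, from the table: ρ = 0.819 kg/m³.
Weight W = mg = 21900 × 9.81 = 2.1484×10^5 N; in level flight L = W.
q = ½ρv² = ½ × 0.819 × 141² = 8141 Pa.
CL = 2W/(ρv²S) = 2×2.1484×10^5/(0.819×141²×28.5) = 0.9259.
CD = 0.0233 + 0.051 × 0.9259² = 0.06702.
L/D = CL/CD = 0.9259 / 0.06702 = 13.8

L/D = 13.8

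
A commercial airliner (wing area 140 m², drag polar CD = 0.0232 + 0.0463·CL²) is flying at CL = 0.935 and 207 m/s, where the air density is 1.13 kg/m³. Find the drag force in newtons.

D = 2.16×10^5 N

CD = 0.0232 + 0.0463 × 0.935² = 0.06368
D = ½ρv²S·CD = ½ × 1.13 × 207² × 140 × 0.06368 = 2.16×10^5 N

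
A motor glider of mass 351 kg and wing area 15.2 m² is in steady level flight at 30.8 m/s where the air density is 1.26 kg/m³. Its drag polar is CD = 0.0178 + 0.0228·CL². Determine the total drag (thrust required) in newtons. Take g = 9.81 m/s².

Level flight ⇒ L = W = m·g = 351 × 9.81 = 3443.3 N.
Dynamic pressure q = 0.5 × 1.26 × 30.8² = 597.6 Pa.
CL = 2W/(ρv²S) = 2×3443.3/(1.26×30.8²×15.2) = 0.379.
CD = 0.0178 + 0.0228 × 0.379² = 0.02108.
D = q·S·CD = 597.6 × 15.2 × 0.02108 = 191.5 N

D = 191 N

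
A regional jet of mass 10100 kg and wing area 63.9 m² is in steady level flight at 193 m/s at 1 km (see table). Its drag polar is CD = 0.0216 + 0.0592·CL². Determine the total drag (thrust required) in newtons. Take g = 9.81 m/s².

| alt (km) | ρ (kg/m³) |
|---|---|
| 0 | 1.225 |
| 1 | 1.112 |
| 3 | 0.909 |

D = 29000 N

At 1 km, from the table: ρ = 1.112 kg/m³.
Weight W = mg = 10100 × 9.81 = 99081 N; in level flight L = W.
Dynamic pressure q = 0.5 × 1.112 × 193² = 20710 Pa.
CL = W/(q·S) = 99081 / (20710 × 63.9) = 0.07487.
CD = 0.0216 + 0.0592 × 0.07487² = 0.02193.
D = q·S·CD = 20710 × 63.9 × 0.02193 = 29020 N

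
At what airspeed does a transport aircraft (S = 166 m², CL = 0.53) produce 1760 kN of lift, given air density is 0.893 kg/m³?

v = 212 m/s

L = ½ρv²S·CL ⇒ v = √(2L/(ρ·S·CL))
v = √(2 × 1.76×10^6 / (0.893 × 166 × 0.53)) = √44800 = 212 m/s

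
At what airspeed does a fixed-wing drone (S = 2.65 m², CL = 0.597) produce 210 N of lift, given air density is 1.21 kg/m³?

L = ½ρv²S·CL ⇒ v = √(2L/(ρ·S·CL))
v = √(2 × 210 / (1.21 × 2.65 × 0.597)) = √219.4 = 14.8 m/s

v = 14.8 m/s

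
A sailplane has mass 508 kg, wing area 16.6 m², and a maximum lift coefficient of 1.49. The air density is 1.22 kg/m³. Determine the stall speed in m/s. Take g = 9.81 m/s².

V_stall = 18.2 m/s

Weight W = mg = 508 × 9.81 = 4983 N.
From L = ½ρV²S·CL,max = W: V_stall = √(2W/(ρSCL,max)) = √(2·4983/(1.22·16.6·1.49))
V_stall = √330.3 = 18.2 m/s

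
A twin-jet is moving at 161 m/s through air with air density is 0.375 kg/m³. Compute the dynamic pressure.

q = ½ρv² = ½ × 0.375 × 161² = 4860 Pa

q = 4860 Pa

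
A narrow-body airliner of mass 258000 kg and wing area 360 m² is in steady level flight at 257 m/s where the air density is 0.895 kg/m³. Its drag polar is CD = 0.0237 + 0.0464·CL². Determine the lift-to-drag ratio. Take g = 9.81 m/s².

In steady level flight, lift balances weight: W = mg = 258000 × 9.81 = 2.531×10^6 N.
q = ½ρv² = ½ × 0.895 × 257² = 29560 Pa.
CL = W/(q·S) = 2.531×10^6 / (29560 × 360) = 0.2379.
CD = 0.0237 + 0.0464 × 0.2379² = 0.02633.
L/D = CL/CD = 0.2379 / 0.02633 = 9.04

L/D = 9.04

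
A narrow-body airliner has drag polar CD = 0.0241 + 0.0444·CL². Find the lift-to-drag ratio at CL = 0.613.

L/D = 15

CD = 0.0241 + 0.0444 × 0.613² = 0.04078
L/D = CL/CD = 0.613 / 0.04078 = 15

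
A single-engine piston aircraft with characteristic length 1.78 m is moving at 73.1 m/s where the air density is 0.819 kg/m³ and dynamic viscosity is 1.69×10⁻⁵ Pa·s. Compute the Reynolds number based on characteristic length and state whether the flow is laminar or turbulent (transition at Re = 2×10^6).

Re = ρ·v·c/μ = 0.819 × 73.1 × 1.78 / (1.69×10⁻⁵) = 6.31×10^6
Since 6.31×10^6 > 2×10^6, the flow is turbulent.

Re = 6.31×10^6 (turbulent)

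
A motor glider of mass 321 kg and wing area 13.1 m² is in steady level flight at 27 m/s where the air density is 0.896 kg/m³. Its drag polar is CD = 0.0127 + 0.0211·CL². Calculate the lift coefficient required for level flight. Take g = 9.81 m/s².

CL = 0.736

Weight W = mg = 321 × 9.81 = 3149 N; in level flight L = W.
q = ½ρv² = ½ × 0.896 × 27² = 326.6 Pa.
CL = W/(q·S) = 3149 / (326.6 × 13.1) = 0.736.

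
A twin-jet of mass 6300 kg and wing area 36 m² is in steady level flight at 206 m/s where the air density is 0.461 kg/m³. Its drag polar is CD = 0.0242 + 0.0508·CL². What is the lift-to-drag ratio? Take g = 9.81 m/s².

L/D = 6.81

In steady level flight, lift balances weight: W = mg = 6300 × 9.81 = 61803 N.
Dynamic pressure q = 0.5 × 0.461 × 206² = 9781 Pa.
Required CL = L/(qS) = 61803/(9781·36) = 0.1755.
CD = 0.0242 + 0.0508 × 0.1755² = 0.02576.
L/D = CL/CD = 0.1755 / 0.02576 = 6.81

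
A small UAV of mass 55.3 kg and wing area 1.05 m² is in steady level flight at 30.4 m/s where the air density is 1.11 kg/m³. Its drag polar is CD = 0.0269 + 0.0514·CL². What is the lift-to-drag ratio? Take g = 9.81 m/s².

L/D = 12.7

Level flight ⇒ L = W = m·g = 55.3 × 9.81 = 542.49 N.
Dynamic pressure q = 0.5 × 1.11 × 30.4² = 512.9 Pa.
CL = W/(q·S) = 542.49 / (512.9 × 1.05) = 1.007.
CD = 0.0269 + 0.0514 × 1.007² = 0.07905.
L/D = CL/CD = 1.007 / 0.07905 = 12.7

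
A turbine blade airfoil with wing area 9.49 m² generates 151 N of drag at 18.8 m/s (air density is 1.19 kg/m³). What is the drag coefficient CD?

From D = ½ρv²S·CD, rearranging gives CD = 2D/(ρv²S).
CD = 2 × 151 / (1.19 × 18.8² × 9.49) = 0.0757

CD = 0.0757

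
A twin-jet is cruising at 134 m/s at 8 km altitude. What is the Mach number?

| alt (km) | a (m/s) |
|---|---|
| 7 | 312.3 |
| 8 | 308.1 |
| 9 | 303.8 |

At 8 km, from the table: a = 308.1 m/s.
M = v/a = 134 / 308.1 = 0.435

M = 0.435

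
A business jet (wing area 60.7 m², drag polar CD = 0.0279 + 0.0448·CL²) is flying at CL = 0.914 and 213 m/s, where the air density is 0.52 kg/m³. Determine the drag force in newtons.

CD = 0.0279 + 0.0448 × 0.914² = 0.06533
D = ½ρv²S·CD = ½ × 0.52 × 213² × 60.7 × 0.06533 = 46800 N

D = 46800 N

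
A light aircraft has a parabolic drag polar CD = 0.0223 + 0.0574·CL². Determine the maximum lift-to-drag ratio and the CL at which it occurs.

For CD = CD0 + K·CL², (L/D)max occurs at CL* = √(CD0/K) and equals 1/(2√(K·CD0)).
(L/D)max = 1/(2√(0.0574 × 0.0223)) = 1/(2 × 0.03578) = 14
CL* = √(0.0223/0.0574) = 0.623

(L/D)max = 14, at CL = 0.623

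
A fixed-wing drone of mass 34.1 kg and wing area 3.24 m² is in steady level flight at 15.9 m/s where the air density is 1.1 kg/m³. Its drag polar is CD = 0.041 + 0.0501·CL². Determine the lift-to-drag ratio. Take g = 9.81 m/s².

Level flight ⇒ L = W = m·g = 34.1 × 9.81 = 334.52 N.
q = ½ρv² = ½ × 1.1 × 15.9² = 139 Pa.
CL = W/(q·S) = 334.52 / (139 × 3.24) = 0.7425.
CD = 0.041 + 0.0501 × 0.7425² = 0.06862.
L/D = CL/CD = 0.7425 / 0.06862 = 10.8

L/D = 10.8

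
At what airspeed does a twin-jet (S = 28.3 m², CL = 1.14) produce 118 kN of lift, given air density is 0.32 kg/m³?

L = ½ρv²S·CL ⇒ v = √(2L/(ρ·S·CL))
v = √(2 × 1.18×10^5 / (0.32 × 28.3 × 1.14)) = √22860 = 151 m/s

v = 151 m/s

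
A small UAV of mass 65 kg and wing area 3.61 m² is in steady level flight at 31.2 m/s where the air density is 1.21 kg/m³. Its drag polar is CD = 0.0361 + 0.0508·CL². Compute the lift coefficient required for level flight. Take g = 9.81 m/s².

Weight W = mg = 65 × 9.81 = 637.65 N; in level flight L = W.
Dynamic pressure q = 0.5 × 1.21 × 31.2² = 588.9 Pa.
Required CL = L/(qS) = 637.65/(588.9·3.61) = 0.2999.

CL = 0.3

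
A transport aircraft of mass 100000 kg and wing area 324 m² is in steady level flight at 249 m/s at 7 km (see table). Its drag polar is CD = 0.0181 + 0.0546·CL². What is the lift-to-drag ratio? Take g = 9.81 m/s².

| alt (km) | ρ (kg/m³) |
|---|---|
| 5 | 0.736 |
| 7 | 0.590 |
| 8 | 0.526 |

At 7 km, from the table: ρ = 0.590 kg/m³.
Level flight ⇒ L = W = m·g = 100000 × 9.81 = 9.81×10^5 N.
Dynamic pressure q = 0.5 × 0.59 × 249² = 18290 Pa.
CL = W/(q·S) = 9.81×10^5 / (18290 × 324) = 0.1655.
CD = 0.0181 + 0.0546 × 0.1655² = 0.0196.
L/D = CL/CD = 0.1655 / 0.0196 = 8.45

L/D = 8.45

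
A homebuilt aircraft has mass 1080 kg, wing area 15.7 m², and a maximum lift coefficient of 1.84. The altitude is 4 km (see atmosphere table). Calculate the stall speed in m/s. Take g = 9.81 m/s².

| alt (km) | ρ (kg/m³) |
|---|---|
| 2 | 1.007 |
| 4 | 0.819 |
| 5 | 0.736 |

At 4 km, from the table: ρ = 0.819 kg/m³.
At stall, lift equals weight: L = W = m·g = 1080 × 9.81 = 10590 N.
V_stall = √(2W/(ρ·S·CL,max)) = √(2 × 10590 / (0.819 × 15.7 × 1.84))
V_stall = √895.6 = 29.9 m/s

V_stall = 29.9 m/s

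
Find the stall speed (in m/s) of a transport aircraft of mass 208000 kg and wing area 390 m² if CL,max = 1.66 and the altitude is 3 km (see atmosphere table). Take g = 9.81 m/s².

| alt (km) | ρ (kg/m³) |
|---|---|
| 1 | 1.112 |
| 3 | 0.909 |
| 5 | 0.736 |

At 3 km, from the table: ρ = 0.909 kg/m³.
Weight W = mg = 208000 × 9.81 = 2.04×10^6 N.
From L = ½ρV²S·CL,max = W: V_stall = √(2W/(ρSCL,max)) = √(2·2.04×10^6/(0.909·390·1.66))
V_stall = √6935 = 83.3 m/s

V_stall = 83.3 m/s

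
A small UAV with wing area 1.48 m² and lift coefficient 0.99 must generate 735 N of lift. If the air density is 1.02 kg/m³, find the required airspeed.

v = 31.4 m/s

L = ½ρv²S·CL ⇒ v = √(2L/(ρ·S·CL))
v = √(2 × 735 / (1.02 × 1.48 × 0.99)) = √983.6 = 31.4 m/s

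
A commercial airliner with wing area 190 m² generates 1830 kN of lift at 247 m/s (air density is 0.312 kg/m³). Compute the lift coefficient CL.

From L = ½ρv²S·CL, rearranging gives CL = 2L/(ρv²S).
CL = 2 × 1.83×10^6 / (0.312 × 247² × 190) = 1.01

CL = 1.01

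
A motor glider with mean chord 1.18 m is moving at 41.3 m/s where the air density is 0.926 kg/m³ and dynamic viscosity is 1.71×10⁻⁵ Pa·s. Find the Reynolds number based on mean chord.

Re = 2.64×10^6

Re = ρ·v·c/μ = 0.926 × 41.3 × 1.18 / (1.71×10⁻⁵) = 2.64×10^6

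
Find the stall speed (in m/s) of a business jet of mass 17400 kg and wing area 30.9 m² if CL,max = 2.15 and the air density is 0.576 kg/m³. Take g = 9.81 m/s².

Stall occurs when L = W at CL,max. W = mg = 17400 × 9.81 = 1.707×10^5 N.
From L = ½ρV²S·CL,max = W: V_stall = √(2W/(ρSCL,max)) = √(2·1.707×10^5/(0.576·30.9·2.15))
V_stall = √8921 = 94.5 m/s

V_stall = 94.5 m/s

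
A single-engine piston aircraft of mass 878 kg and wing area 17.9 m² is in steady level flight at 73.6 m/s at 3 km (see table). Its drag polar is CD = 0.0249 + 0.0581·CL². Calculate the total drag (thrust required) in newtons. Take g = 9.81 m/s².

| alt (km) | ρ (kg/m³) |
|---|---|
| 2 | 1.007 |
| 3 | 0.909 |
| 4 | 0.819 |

At 3 km, from the table: ρ = 0.909 kg/m³.
Level flight ⇒ L = W = m·g = 878 × 9.81 = 8613.2 N.
q = ½ρv² = ½ × 0.909 × 73.6² = 2462 Pa.
CL = 2W/(ρv²S) = 2×8613.2/(0.909×73.6²×17.9) = 0.1954.
CD = 0.0249 + 0.0581 × 0.1954² = 0.02712.
D = q·S·CD = 2462 × 17.9 × 0.02712 = 1195 N

D = 1200 N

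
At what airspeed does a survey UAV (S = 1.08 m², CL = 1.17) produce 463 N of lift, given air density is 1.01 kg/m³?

v = 26.9 m/s

L = ½ρv²S·CL ⇒ v = √(2L/(ρ·S·CL))
v = √(2 × 463 / (1.01 × 1.08 × 1.17)) = √725.6 = 26.9 m/s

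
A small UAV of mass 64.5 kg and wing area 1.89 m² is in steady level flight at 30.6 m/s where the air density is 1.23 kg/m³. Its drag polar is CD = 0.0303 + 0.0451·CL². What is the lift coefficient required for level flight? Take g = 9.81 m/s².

CL = 0.581

Level flight ⇒ L = W = m·g = 64.5 × 9.81 = 632.75 N.
Dynamic pressure q = 0.5 × 1.23 × 30.6² = 575.9 Pa.
Required CL = L/(qS) = 632.75/(575.9·1.89) = 0.5814.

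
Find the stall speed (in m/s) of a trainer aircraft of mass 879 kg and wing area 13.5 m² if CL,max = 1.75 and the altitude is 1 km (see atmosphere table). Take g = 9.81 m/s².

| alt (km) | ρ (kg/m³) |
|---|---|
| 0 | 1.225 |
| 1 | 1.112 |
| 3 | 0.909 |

V_stall = 25.6 m/s

At 1 km, from the table: ρ = 1.112 kg/m³.
At stall, lift equals weight: L = W = m·g = 879 × 9.81 = 8623 N.
V_stall = √(2W/(ρ·S·CL,max)) = √(2 × 8623 / (1.112 × 13.5 × 1.75))
V_stall = √656.5 = 25.6 m/s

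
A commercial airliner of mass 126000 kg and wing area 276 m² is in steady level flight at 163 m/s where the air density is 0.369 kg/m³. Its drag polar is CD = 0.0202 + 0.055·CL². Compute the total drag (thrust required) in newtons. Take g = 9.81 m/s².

Weight W = mg = 126000 × 9.81 = 1.2361×10^6 N; in level flight L = W.
Dynamic pressure q = 0.5 × 0.369 × 163² = 4902 Pa.
Required CL = L/(qS) = 1.2361×10^6/(4902·276) = 0.9136.
CD = 0.0202 + 0.055 × 0.9136² = 0.06611.
D = q·S·CD = 4902 × 276 × 0.06611 = 89440 N

D = 89400 N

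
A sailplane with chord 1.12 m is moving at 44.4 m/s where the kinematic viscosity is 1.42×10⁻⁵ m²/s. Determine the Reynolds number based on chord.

Re = 3.5×10^6

Re = v·c/ν = 44.4 × 1.12 / (1.42×10⁻⁵) = 3.5×10^6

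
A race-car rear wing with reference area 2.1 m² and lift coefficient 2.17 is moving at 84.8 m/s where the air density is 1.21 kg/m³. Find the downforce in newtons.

L = 19800 N

L = ½ρv²S·CL = ½ × 1.21 × 84.8² × 2.1 × 2.17 = 19800 N ≈ 19.8 kN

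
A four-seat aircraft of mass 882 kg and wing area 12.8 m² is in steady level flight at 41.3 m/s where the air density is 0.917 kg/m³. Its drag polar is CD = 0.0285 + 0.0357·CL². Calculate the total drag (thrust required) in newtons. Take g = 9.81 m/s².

In steady level flight, lift balances weight: W = mg = 882 × 9.81 = 8652.4 N.
q = ½ρv² = ½ × 0.917 × 41.3² = 782.1 Pa.
CL = 2W/(ρv²S) = 2×8652.4/(0.917×41.3²×12.8) = 0.8643.
CD = 0.0285 + 0.0357 × 0.8643² = 0.05517.
D = q·S·CD = 782.1 × 12.8 × 0.05517 = 552.3 N

D = 552 N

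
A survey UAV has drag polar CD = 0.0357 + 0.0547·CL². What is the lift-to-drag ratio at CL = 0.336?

L/D = 8.02

CD = 0.0357 + 0.0547 × 0.336² = 0.04188
L/D = CL/CD = 0.336 / 0.04188 = 8.02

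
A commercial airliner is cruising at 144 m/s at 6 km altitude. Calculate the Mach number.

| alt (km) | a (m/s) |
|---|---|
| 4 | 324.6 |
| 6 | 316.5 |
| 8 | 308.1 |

At 6 km, from the table: a = 316.5 m/s.
M = v/a = 144 / 316.5 = 0.455

M = 0.455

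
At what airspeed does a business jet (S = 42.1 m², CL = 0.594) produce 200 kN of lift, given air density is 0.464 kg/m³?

L = ½ρv²S·CL ⇒ v = √(2L/(ρ·S·CL))
v = √(2 × 2×10^5 / (0.464 × 42.1 × 0.594)) = √34470 = 186 m/s

v = 186 m/s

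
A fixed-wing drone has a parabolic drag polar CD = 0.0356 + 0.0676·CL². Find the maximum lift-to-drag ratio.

For CD = CD0 + K·CL², (L/D)max occurs at CL* = √(CD0/K) and equals 1/(2√(K·CD0)).
(L/D)max = 1/(2√(0.0676 × 0.0356)) = 1/(2 × 0.04906) = 10.2

(L/D)max = 10.2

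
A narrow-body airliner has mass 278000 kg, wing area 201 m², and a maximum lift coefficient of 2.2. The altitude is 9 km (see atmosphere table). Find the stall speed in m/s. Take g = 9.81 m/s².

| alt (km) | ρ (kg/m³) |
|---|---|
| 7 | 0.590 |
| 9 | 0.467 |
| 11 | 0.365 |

At 9 km, from the table: ρ = 0.467 kg/m³.
Stall occurs when L = W at CL,max. W = mg = 278000 × 9.81 = 2.727×10^6 N.
V_stall = √(2W/(ρ·S·CL,max)) = √(2 × 2.727×10^6 / (0.467 × 201 × 2.2))
V_stall = √26410 = 163 m/s

V_stall = 163 m/s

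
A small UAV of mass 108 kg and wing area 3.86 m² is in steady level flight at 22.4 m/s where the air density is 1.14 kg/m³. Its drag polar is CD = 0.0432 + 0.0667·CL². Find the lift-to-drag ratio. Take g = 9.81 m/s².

L/D = 9.17

Level flight ⇒ L = W = m·g = 108 × 9.81 = 1059.5 N.
q = ½ρv² = ½ × 1.14 × 22.4² = 286 Pa.
CL = W/(q·S) = 1059.5 / (286 × 3.86) = 0.9597.
CD = 0.0432 + 0.0667 × 0.9597² = 0.1046.
L/D = CL/CD = 0.9597 / 0.1046 = 9.17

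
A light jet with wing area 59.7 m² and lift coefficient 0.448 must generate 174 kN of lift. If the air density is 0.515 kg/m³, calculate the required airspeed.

L = ½ρv²S·CL ⇒ v = √(2L/(ρ·S·CL))
v = √(2 × 1.74×10^5 / (0.515 × 59.7 × 0.448)) = √25270 = 159 m/s

v = 159 m/s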